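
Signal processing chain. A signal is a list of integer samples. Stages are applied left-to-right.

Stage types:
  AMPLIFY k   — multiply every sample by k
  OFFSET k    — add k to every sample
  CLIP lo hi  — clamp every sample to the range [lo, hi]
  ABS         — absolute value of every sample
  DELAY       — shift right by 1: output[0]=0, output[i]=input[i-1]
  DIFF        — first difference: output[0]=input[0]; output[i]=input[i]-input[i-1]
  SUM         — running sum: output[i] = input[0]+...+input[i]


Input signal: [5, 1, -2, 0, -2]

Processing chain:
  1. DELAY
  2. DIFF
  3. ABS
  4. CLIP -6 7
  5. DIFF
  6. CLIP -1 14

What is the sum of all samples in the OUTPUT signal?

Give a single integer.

Answer: 2

Derivation:
Input: [5, 1, -2, 0, -2]
Stage 1 (DELAY): [0, 5, 1, -2, 0] = [0, 5, 1, -2, 0] -> [0, 5, 1, -2, 0]
Stage 2 (DIFF): s[0]=0, 5-0=5, 1-5=-4, -2-1=-3, 0--2=2 -> [0, 5, -4, -3, 2]
Stage 3 (ABS): |0|=0, |5|=5, |-4|=4, |-3|=3, |2|=2 -> [0, 5, 4, 3, 2]
Stage 4 (CLIP -6 7): clip(0,-6,7)=0, clip(5,-6,7)=5, clip(4,-6,7)=4, clip(3,-6,7)=3, clip(2,-6,7)=2 -> [0, 5, 4, 3, 2]
Stage 5 (DIFF): s[0]=0, 5-0=5, 4-5=-1, 3-4=-1, 2-3=-1 -> [0, 5, -1, -1, -1]
Stage 6 (CLIP -1 14): clip(0,-1,14)=0, clip(5,-1,14)=5, clip(-1,-1,14)=-1, clip(-1,-1,14)=-1, clip(-1,-1,14)=-1 -> [0, 5, -1, -1, -1]
Output sum: 2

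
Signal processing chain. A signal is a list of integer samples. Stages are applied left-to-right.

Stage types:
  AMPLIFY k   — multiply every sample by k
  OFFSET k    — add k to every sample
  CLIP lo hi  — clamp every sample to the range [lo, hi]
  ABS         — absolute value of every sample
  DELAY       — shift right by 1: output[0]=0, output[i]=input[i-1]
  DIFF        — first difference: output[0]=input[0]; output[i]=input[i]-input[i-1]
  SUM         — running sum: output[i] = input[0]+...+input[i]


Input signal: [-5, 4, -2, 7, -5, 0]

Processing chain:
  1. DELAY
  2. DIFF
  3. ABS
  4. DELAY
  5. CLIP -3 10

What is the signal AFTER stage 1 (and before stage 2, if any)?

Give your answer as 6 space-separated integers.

Input: [-5, 4, -2, 7, -5, 0]
Stage 1 (DELAY): [0, -5, 4, -2, 7, -5] = [0, -5, 4, -2, 7, -5] -> [0, -5, 4, -2, 7, -5]

Answer: 0 -5 4 -2 7 -5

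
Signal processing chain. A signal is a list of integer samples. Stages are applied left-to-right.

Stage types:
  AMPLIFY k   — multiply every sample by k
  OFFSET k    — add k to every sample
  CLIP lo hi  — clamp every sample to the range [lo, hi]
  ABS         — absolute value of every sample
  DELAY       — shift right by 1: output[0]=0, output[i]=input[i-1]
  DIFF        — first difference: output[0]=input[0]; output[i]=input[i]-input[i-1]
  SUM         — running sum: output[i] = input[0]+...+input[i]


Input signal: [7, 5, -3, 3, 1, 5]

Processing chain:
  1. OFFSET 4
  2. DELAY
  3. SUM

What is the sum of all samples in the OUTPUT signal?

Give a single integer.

Input: [7, 5, -3, 3, 1, 5]
Stage 1 (OFFSET 4): 7+4=11, 5+4=9, -3+4=1, 3+4=7, 1+4=5, 5+4=9 -> [11, 9, 1, 7, 5, 9]
Stage 2 (DELAY): [0, 11, 9, 1, 7, 5] = [0, 11, 9, 1, 7, 5] -> [0, 11, 9, 1, 7, 5]
Stage 3 (SUM): sum[0..0]=0, sum[0..1]=11, sum[0..2]=20, sum[0..3]=21, sum[0..4]=28, sum[0..5]=33 -> [0, 11, 20, 21, 28, 33]
Output sum: 113

Answer: 113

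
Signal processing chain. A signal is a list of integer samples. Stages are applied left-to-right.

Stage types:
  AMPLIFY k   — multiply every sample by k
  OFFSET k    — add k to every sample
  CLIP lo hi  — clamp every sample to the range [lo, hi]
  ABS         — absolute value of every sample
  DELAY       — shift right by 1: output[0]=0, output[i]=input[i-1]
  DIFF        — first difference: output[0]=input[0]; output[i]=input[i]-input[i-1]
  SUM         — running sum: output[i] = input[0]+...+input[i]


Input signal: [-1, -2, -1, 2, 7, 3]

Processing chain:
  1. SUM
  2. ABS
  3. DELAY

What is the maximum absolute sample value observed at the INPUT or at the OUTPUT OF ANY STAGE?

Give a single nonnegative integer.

Input: [-1, -2, -1, 2, 7, 3] (max |s|=7)
Stage 1 (SUM): sum[0..0]=-1, sum[0..1]=-3, sum[0..2]=-4, sum[0..3]=-2, sum[0..4]=5, sum[0..5]=8 -> [-1, -3, -4, -2, 5, 8] (max |s|=8)
Stage 2 (ABS): |-1|=1, |-3|=3, |-4|=4, |-2|=2, |5|=5, |8|=8 -> [1, 3, 4, 2, 5, 8] (max |s|=8)
Stage 3 (DELAY): [0, 1, 3, 4, 2, 5] = [0, 1, 3, 4, 2, 5] -> [0, 1, 3, 4, 2, 5] (max |s|=5)
Overall max amplitude: 8

Answer: 8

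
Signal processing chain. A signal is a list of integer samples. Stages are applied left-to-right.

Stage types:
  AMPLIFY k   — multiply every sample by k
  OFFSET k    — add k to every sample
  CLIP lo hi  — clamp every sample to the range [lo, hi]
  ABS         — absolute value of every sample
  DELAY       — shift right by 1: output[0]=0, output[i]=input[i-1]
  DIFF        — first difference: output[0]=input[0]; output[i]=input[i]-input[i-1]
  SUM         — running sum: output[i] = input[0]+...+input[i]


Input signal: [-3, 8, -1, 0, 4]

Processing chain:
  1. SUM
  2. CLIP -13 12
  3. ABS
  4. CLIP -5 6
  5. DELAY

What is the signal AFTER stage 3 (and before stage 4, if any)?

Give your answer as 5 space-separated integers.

Input: [-3, 8, -1, 0, 4]
Stage 1 (SUM): sum[0..0]=-3, sum[0..1]=5, sum[0..2]=4, sum[0..3]=4, sum[0..4]=8 -> [-3, 5, 4, 4, 8]
Stage 2 (CLIP -13 12): clip(-3,-13,12)=-3, clip(5,-13,12)=5, clip(4,-13,12)=4, clip(4,-13,12)=4, clip(8,-13,12)=8 -> [-3, 5, 4, 4, 8]
Stage 3 (ABS): |-3|=3, |5|=5, |4|=4, |4|=4, |8|=8 -> [3, 5, 4, 4, 8]

Answer: 3 5 4 4 8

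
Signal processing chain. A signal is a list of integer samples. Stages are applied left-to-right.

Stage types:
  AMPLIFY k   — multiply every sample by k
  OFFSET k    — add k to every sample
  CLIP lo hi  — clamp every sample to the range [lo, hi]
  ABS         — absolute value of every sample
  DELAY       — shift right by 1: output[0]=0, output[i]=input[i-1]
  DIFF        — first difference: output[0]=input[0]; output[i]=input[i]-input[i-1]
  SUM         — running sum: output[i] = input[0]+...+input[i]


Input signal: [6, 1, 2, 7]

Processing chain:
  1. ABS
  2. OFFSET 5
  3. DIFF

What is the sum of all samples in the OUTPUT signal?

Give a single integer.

Input: [6, 1, 2, 7]
Stage 1 (ABS): |6|=6, |1|=1, |2|=2, |7|=7 -> [6, 1, 2, 7]
Stage 2 (OFFSET 5): 6+5=11, 1+5=6, 2+5=7, 7+5=12 -> [11, 6, 7, 12]
Stage 3 (DIFF): s[0]=11, 6-11=-5, 7-6=1, 12-7=5 -> [11, -5, 1, 5]
Output sum: 12

Answer: 12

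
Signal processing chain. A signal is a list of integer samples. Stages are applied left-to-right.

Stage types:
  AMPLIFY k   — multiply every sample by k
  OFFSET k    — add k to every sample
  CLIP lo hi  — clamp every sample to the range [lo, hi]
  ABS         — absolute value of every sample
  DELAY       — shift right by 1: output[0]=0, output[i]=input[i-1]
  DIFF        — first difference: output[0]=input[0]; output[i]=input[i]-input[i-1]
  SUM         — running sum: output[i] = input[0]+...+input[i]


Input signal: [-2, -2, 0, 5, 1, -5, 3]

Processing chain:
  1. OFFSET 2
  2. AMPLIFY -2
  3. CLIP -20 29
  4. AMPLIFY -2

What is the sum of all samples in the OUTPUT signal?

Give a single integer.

Answer: 56

Derivation:
Input: [-2, -2, 0, 5, 1, -5, 3]
Stage 1 (OFFSET 2): -2+2=0, -2+2=0, 0+2=2, 5+2=7, 1+2=3, -5+2=-3, 3+2=5 -> [0, 0, 2, 7, 3, -3, 5]
Stage 2 (AMPLIFY -2): 0*-2=0, 0*-2=0, 2*-2=-4, 7*-2=-14, 3*-2=-6, -3*-2=6, 5*-2=-10 -> [0, 0, -4, -14, -6, 6, -10]
Stage 3 (CLIP -20 29): clip(0,-20,29)=0, clip(0,-20,29)=0, clip(-4,-20,29)=-4, clip(-14,-20,29)=-14, clip(-6,-20,29)=-6, clip(6,-20,29)=6, clip(-10,-20,29)=-10 -> [0, 0, -4, -14, -6, 6, -10]
Stage 4 (AMPLIFY -2): 0*-2=0, 0*-2=0, -4*-2=8, -14*-2=28, -6*-2=12, 6*-2=-12, -10*-2=20 -> [0, 0, 8, 28, 12, -12, 20]
Output sum: 56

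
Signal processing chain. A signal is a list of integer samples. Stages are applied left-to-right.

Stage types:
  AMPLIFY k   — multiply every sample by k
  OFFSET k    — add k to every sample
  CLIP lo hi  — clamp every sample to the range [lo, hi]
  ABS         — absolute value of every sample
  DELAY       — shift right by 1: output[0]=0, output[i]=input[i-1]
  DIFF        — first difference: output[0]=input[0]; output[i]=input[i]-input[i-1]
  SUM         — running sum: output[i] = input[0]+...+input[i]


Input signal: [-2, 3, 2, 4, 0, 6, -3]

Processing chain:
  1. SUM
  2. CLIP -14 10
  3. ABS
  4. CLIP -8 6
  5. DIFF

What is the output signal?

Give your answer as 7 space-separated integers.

Answer: 2 -1 2 3 0 0 0

Derivation:
Input: [-2, 3, 2, 4, 0, 6, -3]
Stage 1 (SUM): sum[0..0]=-2, sum[0..1]=1, sum[0..2]=3, sum[0..3]=7, sum[0..4]=7, sum[0..5]=13, sum[0..6]=10 -> [-2, 1, 3, 7, 7, 13, 10]
Stage 2 (CLIP -14 10): clip(-2,-14,10)=-2, clip(1,-14,10)=1, clip(3,-14,10)=3, clip(7,-14,10)=7, clip(7,-14,10)=7, clip(13,-14,10)=10, clip(10,-14,10)=10 -> [-2, 1, 3, 7, 7, 10, 10]
Stage 3 (ABS): |-2|=2, |1|=1, |3|=3, |7|=7, |7|=7, |10|=10, |10|=10 -> [2, 1, 3, 7, 7, 10, 10]
Stage 4 (CLIP -8 6): clip(2,-8,6)=2, clip(1,-8,6)=1, clip(3,-8,6)=3, clip(7,-8,6)=6, clip(7,-8,6)=6, clip(10,-8,6)=6, clip(10,-8,6)=6 -> [2, 1, 3, 6, 6, 6, 6]
Stage 5 (DIFF): s[0]=2, 1-2=-1, 3-1=2, 6-3=3, 6-6=0, 6-6=0, 6-6=0 -> [2, -1, 2, 3, 0, 0, 0]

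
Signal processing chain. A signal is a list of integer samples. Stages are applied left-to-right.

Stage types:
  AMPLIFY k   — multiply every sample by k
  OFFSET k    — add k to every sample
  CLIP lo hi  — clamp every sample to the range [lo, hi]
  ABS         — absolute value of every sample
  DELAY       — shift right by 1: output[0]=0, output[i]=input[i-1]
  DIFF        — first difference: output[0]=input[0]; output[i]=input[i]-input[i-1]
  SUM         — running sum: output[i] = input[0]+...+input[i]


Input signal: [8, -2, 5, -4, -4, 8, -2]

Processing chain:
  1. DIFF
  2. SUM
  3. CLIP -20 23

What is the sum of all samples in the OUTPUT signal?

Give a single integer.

Input: [8, -2, 5, -4, -4, 8, -2]
Stage 1 (DIFF): s[0]=8, -2-8=-10, 5--2=7, -4-5=-9, -4--4=0, 8--4=12, -2-8=-10 -> [8, -10, 7, -9, 0, 12, -10]
Stage 2 (SUM): sum[0..0]=8, sum[0..1]=-2, sum[0..2]=5, sum[0..3]=-4, sum[0..4]=-4, sum[0..5]=8, sum[0..6]=-2 -> [8, -2, 5, -4, -4, 8, -2]
Stage 3 (CLIP -20 23): clip(8,-20,23)=8, clip(-2,-20,23)=-2, clip(5,-20,23)=5, clip(-4,-20,23)=-4, clip(-4,-20,23)=-4, clip(8,-20,23)=8, clip(-2,-20,23)=-2 -> [8, -2, 5, -4, -4, 8, -2]
Output sum: 9

Answer: 9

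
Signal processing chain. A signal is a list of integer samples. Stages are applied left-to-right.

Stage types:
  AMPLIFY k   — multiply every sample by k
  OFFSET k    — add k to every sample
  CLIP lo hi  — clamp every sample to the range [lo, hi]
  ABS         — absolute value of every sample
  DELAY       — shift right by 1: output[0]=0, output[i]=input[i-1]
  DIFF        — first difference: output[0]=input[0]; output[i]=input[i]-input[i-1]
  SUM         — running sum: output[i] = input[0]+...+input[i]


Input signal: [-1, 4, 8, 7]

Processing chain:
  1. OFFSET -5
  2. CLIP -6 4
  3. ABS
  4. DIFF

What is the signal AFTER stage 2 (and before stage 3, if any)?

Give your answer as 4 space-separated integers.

Input: [-1, 4, 8, 7]
Stage 1 (OFFSET -5): -1+-5=-6, 4+-5=-1, 8+-5=3, 7+-5=2 -> [-6, -1, 3, 2]
Stage 2 (CLIP -6 4): clip(-6,-6,4)=-6, clip(-1,-6,4)=-1, clip(3,-6,4)=3, clip(2,-6,4)=2 -> [-6, -1, 3, 2]

Answer: -6 -1 3 2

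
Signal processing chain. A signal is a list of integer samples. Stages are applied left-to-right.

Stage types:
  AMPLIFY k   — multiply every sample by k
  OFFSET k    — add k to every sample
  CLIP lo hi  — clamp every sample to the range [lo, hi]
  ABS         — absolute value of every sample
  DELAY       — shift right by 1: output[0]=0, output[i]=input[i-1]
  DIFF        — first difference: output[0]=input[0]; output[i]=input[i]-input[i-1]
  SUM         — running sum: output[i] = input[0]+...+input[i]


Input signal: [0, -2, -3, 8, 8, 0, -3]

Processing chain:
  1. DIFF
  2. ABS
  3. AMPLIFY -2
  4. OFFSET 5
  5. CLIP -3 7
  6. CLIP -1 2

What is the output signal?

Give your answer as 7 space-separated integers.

Input: [0, -2, -3, 8, 8, 0, -3]
Stage 1 (DIFF): s[0]=0, -2-0=-2, -3--2=-1, 8--3=11, 8-8=0, 0-8=-8, -3-0=-3 -> [0, -2, -1, 11, 0, -8, -3]
Stage 2 (ABS): |0|=0, |-2|=2, |-1|=1, |11|=11, |0|=0, |-8|=8, |-3|=3 -> [0, 2, 1, 11, 0, 8, 3]
Stage 3 (AMPLIFY -2): 0*-2=0, 2*-2=-4, 1*-2=-2, 11*-2=-22, 0*-2=0, 8*-2=-16, 3*-2=-6 -> [0, -4, -2, -22, 0, -16, -6]
Stage 4 (OFFSET 5): 0+5=5, -4+5=1, -2+5=3, -22+5=-17, 0+5=5, -16+5=-11, -6+5=-1 -> [5, 1, 3, -17, 5, -11, -1]
Stage 5 (CLIP -3 7): clip(5,-3,7)=5, clip(1,-3,7)=1, clip(3,-3,7)=3, clip(-17,-3,7)=-3, clip(5,-3,7)=5, clip(-11,-3,7)=-3, clip(-1,-3,7)=-1 -> [5, 1, 3, -3, 5, -3, -1]
Stage 6 (CLIP -1 2): clip(5,-1,2)=2, clip(1,-1,2)=1, clip(3,-1,2)=2, clip(-3,-1,2)=-1, clip(5,-1,2)=2, clip(-3,-1,2)=-1, clip(-1,-1,2)=-1 -> [2, 1, 2, -1, 2, -1, -1]

Answer: 2 1 2 -1 2 -1 -1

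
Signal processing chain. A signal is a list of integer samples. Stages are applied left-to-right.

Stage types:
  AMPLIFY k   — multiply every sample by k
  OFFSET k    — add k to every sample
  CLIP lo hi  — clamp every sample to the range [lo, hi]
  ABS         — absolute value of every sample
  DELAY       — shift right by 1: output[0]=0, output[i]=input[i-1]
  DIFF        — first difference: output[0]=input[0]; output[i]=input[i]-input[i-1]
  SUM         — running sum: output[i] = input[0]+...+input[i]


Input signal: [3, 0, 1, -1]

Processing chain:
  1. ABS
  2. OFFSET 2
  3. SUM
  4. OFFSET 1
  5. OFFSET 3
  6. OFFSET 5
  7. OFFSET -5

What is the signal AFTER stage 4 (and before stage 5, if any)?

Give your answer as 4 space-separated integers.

Input: [3, 0, 1, -1]
Stage 1 (ABS): |3|=3, |0|=0, |1|=1, |-1|=1 -> [3, 0, 1, 1]
Stage 2 (OFFSET 2): 3+2=5, 0+2=2, 1+2=3, 1+2=3 -> [5, 2, 3, 3]
Stage 3 (SUM): sum[0..0]=5, sum[0..1]=7, sum[0..2]=10, sum[0..3]=13 -> [5, 7, 10, 13]
Stage 4 (OFFSET 1): 5+1=6, 7+1=8, 10+1=11, 13+1=14 -> [6, 8, 11, 14]

Answer: 6 8 11 14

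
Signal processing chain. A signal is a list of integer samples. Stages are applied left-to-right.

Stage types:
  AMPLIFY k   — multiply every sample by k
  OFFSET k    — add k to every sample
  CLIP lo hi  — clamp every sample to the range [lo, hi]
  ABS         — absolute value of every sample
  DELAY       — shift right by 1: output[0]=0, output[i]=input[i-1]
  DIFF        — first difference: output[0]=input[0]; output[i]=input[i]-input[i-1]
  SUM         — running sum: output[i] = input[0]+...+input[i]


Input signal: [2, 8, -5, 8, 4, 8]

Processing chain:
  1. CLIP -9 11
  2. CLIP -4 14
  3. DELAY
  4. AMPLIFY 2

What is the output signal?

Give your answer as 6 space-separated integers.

Answer: 0 4 16 -8 16 8

Derivation:
Input: [2, 8, -5, 8, 4, 8]
Stage 1 (CLIP -9 11): clip(2,-9,11)=2, clip(8,-9,11)=8, clip(-5,-9,11)=-5, clip(8,-9,11)=8, clip(4,-9,11)=4, clip(8,-9,11)=8 -> [2, 8, -5, 8, 4, 8]
Stage 2 (CLIP -4 14): clip(2,-4,14)=2, clip(8,-4,14)=8, clip(-5,-4,14)=-4, clip(8,-4,14)=8, clip(4,-4,14)=4, clip(8,-4,14)=8 -> [2, 8, -4, 8, 4, 8]
Stage 3 (DELAY): [0, 2, 8, -4, 8, 4] = [0, 2, 8, -4, 8, 4] -> [0, 2, 8, -4, 8, 4]
Stage 4 (AMPLIFY 2): 0*2=0, 2*2=4, 8*2=16, -4*2=-8, 8*2=16, 4*2=8 -> [0, 4, 16, -8, 16, 8]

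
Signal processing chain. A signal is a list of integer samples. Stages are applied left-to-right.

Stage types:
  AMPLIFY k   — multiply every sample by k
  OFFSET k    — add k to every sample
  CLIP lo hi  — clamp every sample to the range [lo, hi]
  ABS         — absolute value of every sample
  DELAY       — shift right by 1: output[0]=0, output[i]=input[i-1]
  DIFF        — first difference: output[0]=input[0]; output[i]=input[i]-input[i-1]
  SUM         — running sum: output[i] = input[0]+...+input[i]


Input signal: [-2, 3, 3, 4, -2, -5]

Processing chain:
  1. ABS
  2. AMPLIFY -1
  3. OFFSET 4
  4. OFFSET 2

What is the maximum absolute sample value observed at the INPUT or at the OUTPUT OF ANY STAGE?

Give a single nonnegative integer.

Input: [-2, 3, 3, 4, -2, -5] (max |s|=5)
Stage 1 (ABS): |-2|=2, |3|=3, |3|=3, |4|=4, |-2|=2, |-5|=5 -> [2, 3, 3, 4, 2, 5] (max |s|=5)
Stage 2 (AMPLIFY -1): 2*-1=-2, 3*-1=-3, 3*-1=-3, 4*-1=-4, 2*-1=-2, 5*-1=-5 -> [-2, -3, -3, -4, -2, -5] (max |s|=5)
Stage 3 (OFFSET 4): -2+4=2, -3+4=1, -3+4=1, -4+4=0, -2+4=2, -5+4=-1 -> [2, 1, 1, 0, 2, -1] (max |s|=2)
Stage 4 (OFFSET 2): 2+2=4, 1+2=3, 1+2=3, 0+2=2, 2+2=4, -1+2=1 -> [4, 3, 3, 2, 4, 1] (max |s|=4)
Overall max amplitude: 5

Answer: 5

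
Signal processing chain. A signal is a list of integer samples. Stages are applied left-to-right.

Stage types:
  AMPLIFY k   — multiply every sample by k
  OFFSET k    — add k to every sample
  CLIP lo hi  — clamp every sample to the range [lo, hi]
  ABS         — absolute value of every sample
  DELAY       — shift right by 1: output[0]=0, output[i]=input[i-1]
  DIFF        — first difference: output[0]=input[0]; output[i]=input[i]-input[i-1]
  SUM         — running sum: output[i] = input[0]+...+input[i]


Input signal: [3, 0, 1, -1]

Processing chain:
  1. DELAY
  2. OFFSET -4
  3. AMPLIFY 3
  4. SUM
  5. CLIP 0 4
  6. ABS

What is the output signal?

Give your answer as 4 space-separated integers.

Answer: 0 0 0 0

Derivation:
Input: [3, 0, 1, -1]
Stage 1 (DELAY): [0, 3, 0, 1] = [0, 3, 0, 1] -> [0, 3, 0, 1]
Stage 2 (OFFSET -4): 0+-4=-4, 3+-4=-1, 0+-4=-4, 1+-4=-3 -> [-4, -1, -4, -3]
Stage 3 (AMPLIFY 3): -4*3=-12, -1*3=-3, -4*3=-12, -3*3=-9 -> [-12, -3, -12, -9]
Stage 4 (SUM): sum[0..0]=-12, sum[0..1]=-15, sum[0..2]=-27, sum[0..3]=-36 -> [-12, -15, -27, -36]
Stage 5 (CLIP 0 4): clip(-12,0,4)=0, clip(-15,0,4)=0, clip(-27,0,4)=0, clip(-36,0,4)=0 -> [0, 0, 0, 0]
Stage 6 (ABS): |0|=0, |0|=0, |0|=0, |0|=0 -> [0, 0, 0, 0]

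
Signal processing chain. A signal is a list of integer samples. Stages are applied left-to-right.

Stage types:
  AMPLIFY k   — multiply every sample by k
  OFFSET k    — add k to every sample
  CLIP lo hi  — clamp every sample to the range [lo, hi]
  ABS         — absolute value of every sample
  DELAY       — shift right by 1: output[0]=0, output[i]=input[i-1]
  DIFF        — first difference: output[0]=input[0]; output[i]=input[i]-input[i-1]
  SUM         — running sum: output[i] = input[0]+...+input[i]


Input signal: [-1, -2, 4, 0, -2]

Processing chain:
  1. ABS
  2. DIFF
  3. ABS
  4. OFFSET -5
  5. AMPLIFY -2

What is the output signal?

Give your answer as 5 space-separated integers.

Input: [-1, -2, 4, 0, -2]
Stage 1 (ABS): |-1|=1, |-2|=2, |4|=4, |0|=0, |-2|=2 -> [1, 2, 4, 0, 2]
Stage 2 (DIFF): s[0]=1, 2-1=1, 4-2=2, 0-4=-4, 2-0=2 -> [1, 1, 2, -4, 2]
Stage 3 (ABS): |1|=1, |1|=1, |2|=2, |-4|=4, |2|=2 -> [1, 1, 2, 4, 2]
Stage 4 (OFFSET -5): 1+-5=-4, 1+-5=-4, 2+-5=-3, 4+-5=-1, 2+-5=-3 -> [-4, -4, -3, -1, -3]
Stage 5 (AMPLIFY -2): -4*-2=8, -4*-2=8, -3*-2=6, -1*-2=2, -3*-2=6 -> [8, 8, 6, 2, 6]

Answer: 8 8 6 2 6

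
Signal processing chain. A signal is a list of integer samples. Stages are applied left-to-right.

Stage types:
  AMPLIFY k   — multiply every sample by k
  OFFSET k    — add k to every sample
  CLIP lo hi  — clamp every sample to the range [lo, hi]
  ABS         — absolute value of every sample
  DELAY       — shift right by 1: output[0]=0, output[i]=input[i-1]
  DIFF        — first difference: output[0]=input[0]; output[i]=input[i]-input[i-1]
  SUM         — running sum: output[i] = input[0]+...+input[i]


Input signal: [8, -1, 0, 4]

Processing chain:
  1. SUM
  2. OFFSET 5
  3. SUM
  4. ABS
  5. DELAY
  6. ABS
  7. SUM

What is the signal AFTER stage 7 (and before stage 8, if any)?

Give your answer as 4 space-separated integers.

Input: [8, -1, 0, 4]
Stage 1 (SUM): sum[0..0]=8, sum[0..1]=7, sum[0..2]=7, sum[0..3]=11 -> [8, 7, 7, 11]
Stage 2 (OFFSET 5): 8+5=13, 7+5=12, 7+5=12, 11+5=16 -> [13, 12, 12, 16]
Stage 3 (SUM): sum[0..0]=13, sum[0..1]=25, sum[0..2]=37, sum[0..3]=53 -> [13, 25, 37, 53]
Stage 4 (ABS): |13|=13, |25|=25, |37|=37, |53|=53 -> [13, 25, 37, 53]
Stage 5 (DELAY): [0, 13, 25, 37] = [0, 13, 25, 37] -> [0, 13, 25, 37]
Stage 6 (ABS): |0|=0, |13|=13, |25|=25, |37|=37 -> [0, 13, 25, 37]
Stage 7 (SUM): sum[0..0]=0, sum[0..1]=13, sum[0..2]=38, sum[0..3]=75 -> [0, 13, 38, 75]

Answer: 0 13 38 75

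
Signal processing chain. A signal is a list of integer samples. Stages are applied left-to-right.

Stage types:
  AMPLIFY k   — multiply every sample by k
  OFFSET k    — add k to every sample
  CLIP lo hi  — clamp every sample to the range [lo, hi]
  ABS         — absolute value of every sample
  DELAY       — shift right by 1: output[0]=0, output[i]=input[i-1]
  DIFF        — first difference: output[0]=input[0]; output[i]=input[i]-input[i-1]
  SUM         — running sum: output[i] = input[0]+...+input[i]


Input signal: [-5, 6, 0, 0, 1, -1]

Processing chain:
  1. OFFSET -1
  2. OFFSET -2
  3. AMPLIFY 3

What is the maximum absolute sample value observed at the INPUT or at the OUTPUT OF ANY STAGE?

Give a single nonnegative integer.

Answer: 24

Derivation:
Input: [-5, 6, 0, 0, 1, -1] (max |s|=6)
Stage 1 (OFFSET -1): -5+-1=-6, 6+-1=5, 0+-1=-1, 0+-1=-1, 1+-1=0, -1+-1=-2 -> [-6, 5, -1, -1, 0, -2] (max |s|=6)
Stage 2 (OFFSET -2): -6+-2=-8, 5+-2=3, -1+-2=-3, -1+-2=-3, 0+-2=-2, -2+-2=-4 -> [-8, 3, -3, -3, -2, -4] (max |s|=8)
Stage 3 (AMPLIFY 3): -8*3=-24, 3*3=9, -3*3=-9, -3*3=-9, -2*3=-6, -4*3=-12 -> [-24, 9, -9, -9, -6, -12] (max |s|=24)
Overall max amplitude: 24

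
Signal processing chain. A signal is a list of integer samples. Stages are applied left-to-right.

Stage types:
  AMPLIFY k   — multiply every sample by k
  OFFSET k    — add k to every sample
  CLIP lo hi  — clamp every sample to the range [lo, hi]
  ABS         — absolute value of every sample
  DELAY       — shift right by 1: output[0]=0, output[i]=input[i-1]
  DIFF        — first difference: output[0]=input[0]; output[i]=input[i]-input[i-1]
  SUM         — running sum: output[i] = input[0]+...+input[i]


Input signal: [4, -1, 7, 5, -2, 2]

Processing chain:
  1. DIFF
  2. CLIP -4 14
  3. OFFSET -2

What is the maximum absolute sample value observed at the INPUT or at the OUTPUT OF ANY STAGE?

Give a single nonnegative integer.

Input: [4, -1, 7, 5, -2, 2] (max |s|=7)
Stage 1 (DIFF): s[0]=4, -1-4=-5, 7--1=8, 5-7=-2, -2-5=-7, 2--2=4 -> [4, -5, 8, -2, -7, 4] (max |s|=8)
Stage 2 (CLIP -4 14): clip(4,-4,14)=4, clip(-5,-4,14)=-4, clip(8,-4,14)=8, clip(-2,-4,14)=-2, clip(-7,-4,14)=-4, clip(4,-4,14)=4 -> [4, -4, 8, -2, -4, 4] (max |s|=8)
Stage 3 (OFFSET -2): 4+-2=2, -4+-2=-6, 8+-2=6, -2+-2=-4, -4+-2=-6, 4+-2=2 -> [2, -6, 6, -4, -6, 2] (max |s|=6)
Overall max amplitude: 8

Answer: 8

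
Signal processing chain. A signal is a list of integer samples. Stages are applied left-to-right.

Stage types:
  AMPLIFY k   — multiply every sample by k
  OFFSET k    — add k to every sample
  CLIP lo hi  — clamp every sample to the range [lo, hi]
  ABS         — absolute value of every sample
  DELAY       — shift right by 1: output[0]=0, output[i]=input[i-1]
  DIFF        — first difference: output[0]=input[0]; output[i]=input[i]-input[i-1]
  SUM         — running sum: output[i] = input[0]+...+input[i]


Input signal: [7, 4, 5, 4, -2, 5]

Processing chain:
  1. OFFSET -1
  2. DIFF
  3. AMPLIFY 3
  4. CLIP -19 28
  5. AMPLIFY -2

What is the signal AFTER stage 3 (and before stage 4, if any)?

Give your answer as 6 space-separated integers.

Answer: 18 -9 3 -3 -18 21

Derivation:
Input: [7, 4, 5, 4, -2, 5]
Stage 1 (OFFSET -1): 7+-1=6, 4+-1=3, 5+-1=4, 4+-1=3, -2+-1=-3, 5+-1=4 -> [6, 3, 4, 3, -3, 4]
Stage 2 (DIFF): s[0]=6, 3-6=-3, 4-3=1, 3-4=-1, -3-3=-6, 4--3=7 -> [6, -3, 1, -1, -6, 7]
Stage 3 (AMPLIFY 3): 6*3=18, -3*3=-9, 1*3=3, -1*3=-3, -6*3=-18, 7*3=21 -> [18, -9, 3, -3, -18, 21]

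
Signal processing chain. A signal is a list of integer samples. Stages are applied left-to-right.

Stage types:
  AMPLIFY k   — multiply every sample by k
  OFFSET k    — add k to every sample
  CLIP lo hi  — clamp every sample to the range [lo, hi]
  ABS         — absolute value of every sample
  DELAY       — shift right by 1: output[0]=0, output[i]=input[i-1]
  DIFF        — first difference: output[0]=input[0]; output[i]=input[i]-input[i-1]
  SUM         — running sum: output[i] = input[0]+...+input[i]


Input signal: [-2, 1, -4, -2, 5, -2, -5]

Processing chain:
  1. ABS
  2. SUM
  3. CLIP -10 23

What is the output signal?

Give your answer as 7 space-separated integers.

Answer: 2 3 7 9 14 16 21

Derivation:
Input: [-2, 1, -4, -2, 5, -2, -5]
Stage 1 (ABS): |-2|=2, |1|=1, |-4|=4, |-2|=2, |5|=5, |-2|=2, |-5|=5 -> [2, 1, 4, 2, 5, 2, 5]
Stage 2 (SUM): sum[0..0]=2, sum[0..1]=3, sum[0..2]=7, sum[0..3]=9, sum[0..4]=14, sum[0..5]=16, sum[0..6]=21 -> [2, 3, 7, 9, 14, 16, 21]
Stage 3 (CLIP -10 23): clip(2,-10,23)=2, clip(3,-10,23)=3, clip(7,-10,23)=7, clip(9,-10,23)=9, clip(14,-10,23)=14, clip(16,-10,23)=16, clip(21,-10,23)=21 -> [2, 3, 7, 9, 14, 16, 21]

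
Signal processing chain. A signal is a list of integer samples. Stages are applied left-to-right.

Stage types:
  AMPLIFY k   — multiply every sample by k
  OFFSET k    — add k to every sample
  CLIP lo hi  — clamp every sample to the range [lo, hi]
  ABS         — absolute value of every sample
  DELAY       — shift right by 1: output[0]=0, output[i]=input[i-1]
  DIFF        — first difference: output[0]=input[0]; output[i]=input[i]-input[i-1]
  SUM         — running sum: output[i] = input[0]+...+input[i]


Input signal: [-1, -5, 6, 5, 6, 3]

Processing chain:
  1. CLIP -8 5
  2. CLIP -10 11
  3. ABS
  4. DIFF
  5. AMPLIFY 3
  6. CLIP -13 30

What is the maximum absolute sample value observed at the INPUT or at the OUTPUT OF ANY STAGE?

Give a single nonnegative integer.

Input: [-1, -5, 6, 5, 6, 3] (max |s|=6)
Stage 1 (CLIP -8 5): clip(-1,-8,5)=-1, clip(-5,-8,5)=-5, clip(6,-8,5)=5, clip(5,-8,5)=5, clip(6,-8,5)=5, clip(3,-8,5)=3 -> [-1, -5, 5, 5, 5, 3] (max |s|=5)
Stage 2 (CLIP -10 11): clip(-1,-10,11)=-1, clip(-5,-10,11)=-5, clip(5,-10,11)=5, clip(5,-10,11)=5, clip(5,-10,11)=5, clip(3,-10,11)=3 -> [-1, -5, 5, 5, 5, 3] (max |s|=5)
Stage 3 (ABS): |-1|=1, |-5|=5, |5|=5, |5|=5, |5|=5, |3|=3 -> [1, 5, 5, 5, 5, 3] (max |s|=5)
Stage 4 (DIFF): s[0]=1, 5-1=4, 5-5=0, 5-5=0, 5-5=0, 3-5=-2 -> [1, 4, 0, 0, 0, -2] (max |s|=4)
Stage 5 (AMPLIFY 3): 1*3=3, 4*3=12, 0*3=0, 0*3=0, 0*3=0, -2*3=-6 -> [3, 12, 0, 0, 0, -6] (max |s|=12)
Stage 6 (CLIP -13 30): clip(3,-13,30)=3, clip(12,-13,30)=12, clip(0,-13,30)=0, clip(0,-13,30)=0, clip(0,-13,30)=0, clip(-6,-13,30)=-6 -> [3, 12, 0, 0, 0, -6] (max |s|=12)
Overall max amplitude: 12

Answer: 12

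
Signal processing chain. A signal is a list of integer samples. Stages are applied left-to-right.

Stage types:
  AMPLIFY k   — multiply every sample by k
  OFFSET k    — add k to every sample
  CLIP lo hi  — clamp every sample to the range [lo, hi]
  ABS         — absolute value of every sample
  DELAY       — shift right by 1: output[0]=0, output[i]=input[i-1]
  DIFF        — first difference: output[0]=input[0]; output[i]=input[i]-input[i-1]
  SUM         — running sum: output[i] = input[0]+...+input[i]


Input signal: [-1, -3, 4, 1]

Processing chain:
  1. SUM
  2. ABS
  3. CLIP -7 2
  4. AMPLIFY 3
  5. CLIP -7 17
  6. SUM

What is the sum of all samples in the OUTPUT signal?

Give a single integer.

Input: [-1, -3, 4, 1]
Stage 1 (SUM): sum[0..0]=-1, sum[0..1]=-4, sum[0..2]=0, sum[0..3]=1 -> [-1, -4, 0, 1]
Stage 2 (ABS): |-1|=1, |-4|=4, |0|=0, |1|=1 -> [1, 4, 0, 1]
Stage 3 (CLIP -7 2): clip(1,-7,2)=1, clip(4,-7,2)=2, clip(0,-7,2)=0, clip(1,-7,2)=1 -> [1, 2, 0, 1]
Stage 4 (AMPLIFY 3): 1*3=3, 2*3=6, 0*3=0, 1*3=3 -> [3, 6, 0, 3]
Stage 5 (CLIP -7 17): clip(3,-7,17)=3, clip(6,-7,17)=6, clip(0,-7,17)=0, clip(3,-7,17)=3 -> [3, 6, 0, 3]
Stage 6 (SUM): sum[0..0]=3, sum[0..1]=9, sum[0..2]=9, sum[0..3]=12 -> [3, 9, 9, 12]
Output sum: 33

Answer: 33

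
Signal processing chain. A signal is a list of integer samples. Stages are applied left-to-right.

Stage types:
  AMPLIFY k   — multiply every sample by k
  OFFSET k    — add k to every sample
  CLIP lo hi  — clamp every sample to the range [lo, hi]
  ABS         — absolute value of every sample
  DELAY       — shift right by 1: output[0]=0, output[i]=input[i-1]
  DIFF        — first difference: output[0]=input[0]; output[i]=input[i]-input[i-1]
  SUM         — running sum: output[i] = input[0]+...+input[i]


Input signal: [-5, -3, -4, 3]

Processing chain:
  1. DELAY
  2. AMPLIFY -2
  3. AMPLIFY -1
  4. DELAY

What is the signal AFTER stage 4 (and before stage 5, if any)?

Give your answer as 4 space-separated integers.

Answer: 0 0 -10 -6

Derivation:
Input: [-5, -3, -4, 3]
Stage 1 (DELAY): [0, -5, -3, -4] = [0, -5, -3, -4] -> [0, -5, -3, -4]
Stage 2 (AMPLIFY -2): 0*-2=0, -5*-2=10, -3*-2=6, -4*-2=8 -> [0, 10, 6, 8]
Stage 3 (AMPLIFY -1): 0*-1=0, 10*-1=-10, 6*-1=-6, 8*-1=-8 -> [0, -10, -6, -8]
Stage 4 (DELAY): [0, 0, -10, -6] = [0, 0, -10, -6] -> [0, 0, -10, -6]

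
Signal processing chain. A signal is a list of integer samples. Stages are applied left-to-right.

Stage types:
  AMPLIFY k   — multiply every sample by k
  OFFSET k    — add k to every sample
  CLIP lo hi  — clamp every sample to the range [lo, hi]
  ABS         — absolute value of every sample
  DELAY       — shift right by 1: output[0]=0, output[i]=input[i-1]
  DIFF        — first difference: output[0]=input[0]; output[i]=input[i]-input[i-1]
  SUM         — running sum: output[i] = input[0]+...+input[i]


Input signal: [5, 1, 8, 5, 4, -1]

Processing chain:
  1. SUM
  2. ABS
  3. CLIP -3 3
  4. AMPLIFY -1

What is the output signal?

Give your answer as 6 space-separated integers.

Answer: -3 -3 -3 -3 -3 -3

Derivation:
Input: [5, 1, 8, 5, 4, -1]
Stage 1 (SUM): sum[0..0]=5, sum[0..1]=6, sum[0..2]=14, sum[0..3]=19, sum[0..4]=23, sum[0..5]=22 -> [5, 6, 14, 19, 23, 22]
Stage 2 (ABS): |5|=5, |6|=6, |14|=14, |19|=19, |23|=23, |22|=22 -> [5, 6, 14, 19, 23, 22]
Stage 3 (CLIP -3 3): clip(5,-3,3)=3, clip(6,-3,3)=3, clip(14,-3,3)=3, clip(19,-3,3)=3, clip(23,-3,3)=3, clip(22,-3,3)=3 -> [3, 3, 3, 3, 3, 3]
Stage 4 (AMPLIFY -1): 3*-1=-3, 3*-1=-3, 3*-1=-3, 3*-1=-3, 3*-1=-3, 3*-1=-3 -> [-3, -3, -3, -3, -3, -3]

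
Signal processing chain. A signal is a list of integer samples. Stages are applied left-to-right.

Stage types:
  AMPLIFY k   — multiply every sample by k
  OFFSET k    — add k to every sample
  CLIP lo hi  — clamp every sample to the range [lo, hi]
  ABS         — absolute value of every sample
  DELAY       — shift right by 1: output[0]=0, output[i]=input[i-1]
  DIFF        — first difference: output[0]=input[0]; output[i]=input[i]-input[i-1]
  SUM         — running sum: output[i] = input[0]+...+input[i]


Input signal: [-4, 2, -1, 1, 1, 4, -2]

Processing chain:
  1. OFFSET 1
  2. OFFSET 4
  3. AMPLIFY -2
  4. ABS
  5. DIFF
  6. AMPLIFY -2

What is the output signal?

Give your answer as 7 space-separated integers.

Answer: -4 -24 12 -8 0 -12 24

Derivation:
Input: [-4, 2, -1, 1, 1, 4, -2]
Stage 1 (OFFSET 1): -4+1=-3, 2+1=3, -1+1=0, 1+1=2, 1+1=2, 4+1=5, -2+1=-1 -> [-3, 3, 0, 2, 2, 5, -1]
Stage 2 (OFFSET 4): -3+4=1, 3+4=7, 0+4=4, 2+4=6, 2+4=6, 5+4=9, -1+4=3 -> [1, 7, 4, 6, 6, 9, 3]
Stage 3 (AMPLIFY -2): 1*-2=-2, 7*-2=-14, 4*-2=-8, 6*-2=-12, 6*-2=-12, 9*-2=-18, 3*-2=-6 -> [-2, -14, -8, -12, -12, -18, -6]
Stage 4 (ABS): |-2|=2, |-14|=14, |-8|=8, |-12|=12, |-12|=12, |-18|=18, |-6|=6 -> [2, 14, 8, 12, 12, 18, 6]
Stage 5 (DIFF): s[0]=2, 14-2=12, 8-14=-6, 12-8=4, 12-12=0, 18-12=6, 6-18=-12 -> [2, 12, -6, 4, 0, 6, -12]
Stage 6 (AMPLIFY -2): 2*-2=-4, 12*-2=-24, -6*-2=12, 4*-2=-8, 0*-2=0, 6*-2=-12, -12*-2=24 -> [-4, -24, 12, -8, 0, -12, 24]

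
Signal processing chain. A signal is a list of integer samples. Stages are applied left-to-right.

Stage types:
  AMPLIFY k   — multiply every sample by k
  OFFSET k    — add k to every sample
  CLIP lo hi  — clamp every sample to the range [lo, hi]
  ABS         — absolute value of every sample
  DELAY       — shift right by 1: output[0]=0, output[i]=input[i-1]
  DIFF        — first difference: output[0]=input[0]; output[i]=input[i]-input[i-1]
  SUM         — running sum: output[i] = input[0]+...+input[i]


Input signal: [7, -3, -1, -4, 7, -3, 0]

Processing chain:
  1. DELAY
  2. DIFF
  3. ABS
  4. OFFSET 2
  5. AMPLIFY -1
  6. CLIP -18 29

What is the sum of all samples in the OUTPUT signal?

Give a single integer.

Input: [7, -3, -1, -4, 7, -3, 0]
Stage 1 (DELAY): [0, 7, -3, -1, -4, 7, -3] = [0, 7, -3, -1, -4, 7, -3] -> [0, 7, -3, -1, -4, 7, -3]
Stage 2 (DIFF): s[0]=0, 7-0=7, -3-7=-10, -1--3=2, -4--1=-3, 7--4=11, -3-7=-10 -> [0, 7, -10, 2, -3, 11, -10]
Stage 3 (ABS): |0|=0, |7|=7, |-10|=10, |2|=2, |-3|=3, |11|=11, |-10|=10 -> [0, 7, 10, 2, 3, 11, 10]
Stage 4 (OFFSET 2): 0+2=2, 7+2=9, 10+2=12, 2+2=4, 3+2=5, 11+2=13, 10+2=12 -> [2, 9, 12, 4, 5, 13, 12]
Stage 5 (AMPLIFY -1): 2*-1=-2, 9*-1=-9, 12*-1=-12, 4*-1=-4, 5*-1=-5, 13*-1=-13, 12*-1=-12 -> [-2, -9, -12, -4, -5, -13, -12]
Stage 6 (CLIP -18 29): clip(-2,-18,29)=-2, clip(-9,-18,29)=-9, clip(-12,-18,29)=-12, clip(-4,-18,29)=-4, clip(-5,-18,29)=-5, clip(-13,-18,29)=-13, clip(-12,-18,29)=-12 -> [-2, -9, -12, -4, -5, -13, -12]
Output sum: -57

Answer: -57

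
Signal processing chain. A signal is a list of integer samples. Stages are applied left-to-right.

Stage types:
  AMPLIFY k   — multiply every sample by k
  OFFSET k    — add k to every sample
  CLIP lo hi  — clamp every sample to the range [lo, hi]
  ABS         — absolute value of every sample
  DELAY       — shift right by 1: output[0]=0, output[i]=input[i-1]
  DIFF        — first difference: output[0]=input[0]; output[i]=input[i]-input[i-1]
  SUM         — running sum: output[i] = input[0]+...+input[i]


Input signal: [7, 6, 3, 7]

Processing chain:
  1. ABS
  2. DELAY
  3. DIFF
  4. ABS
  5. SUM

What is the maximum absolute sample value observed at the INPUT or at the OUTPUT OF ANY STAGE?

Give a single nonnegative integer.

Answer: 11

Derivation:
Input: [7, 6, 3, 7] (max |s|=7)
Stage 1 (ABS): |7|=7, |6|=6, |3|=3, |7|=7 -> [7, 6, 3, 7] (max |s|=7)
Stage 2 (DELAY): [0, 7, 6, 3] = [0, 7, 6, 3] -> [0, 7, 6, 3] (max |s|=7)
Stage 3 (DIFF): s[0]=0, 7-0=7, 6-7=-1, 3-6=-3 -> [0, 7, -1, -3] (max |s|=7)
Stage 4 (ABS): |0|=0, |7|=7, |-1|=1, |-3|=3 -> [0, 7, 1, 3] (max |s|=7)
Stage 5 (SUM): sum[0..0]=0, sum[0..1]=7, sum[0..2]=8, sum[0..3]=11 -> [0, 7, 8, 11] (max |s|=11)
Overall max amplitude: 11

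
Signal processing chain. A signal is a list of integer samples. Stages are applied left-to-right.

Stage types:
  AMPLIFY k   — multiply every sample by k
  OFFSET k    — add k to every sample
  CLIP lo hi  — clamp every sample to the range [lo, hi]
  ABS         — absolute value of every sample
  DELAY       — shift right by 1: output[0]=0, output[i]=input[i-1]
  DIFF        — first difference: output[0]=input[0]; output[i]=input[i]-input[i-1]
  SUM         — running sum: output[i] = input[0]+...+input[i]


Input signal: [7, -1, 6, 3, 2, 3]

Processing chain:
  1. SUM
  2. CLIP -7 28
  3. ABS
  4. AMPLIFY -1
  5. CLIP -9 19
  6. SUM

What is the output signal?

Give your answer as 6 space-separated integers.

Answer: -7 -13 -22 -31 -40 -49

Derivation:
Input: [7, -1, 6, 3, 2, 3]
Stage 1 (SUM): sum[0..0]=7, sum[0..1]=6, sum[0..2]=12, sum[0..3]=15, sum[0..4]=17, sum[0..5]=20 -> [7, 6, 12, 15, 17, 20]
Stage 2 (CLIP -7 28): clip(7,-7,28)=7, clip(6,-7,28)=6, clip(12,-7,28)=12, clip(15,-7,28)=15, clip(17,-7,28)=17, clip(20,-7,28)=20 -> [7, 6, 12, 15, 17, 20]
Stage 3 (ABS): |7|=7, |6|=6, |12|=12, |15|=15, |17|=17, |20|=20 -> [7, 6, 12, 15, 17, 20]
Stage 4 (AMPLIFY -1): 7*-1=-7, 6*-1=-6, 12*-1=-12, 15*-1=-15, 17*-1=-17, 20*-1=-20 -> [-7, -6, -12, -15, -17, -20]
Stage 5 (CLIP -9 19): clip(-7,-9,19)=-7, clip(-6,-9,19)=-6, clip(-12,-9,19)=-9, clip(-15,-9,19)=-9, clip(-17,-9,19)=-9, clip(-20,-9,19)=-9 -> [-7, -6, -9, -9, -9, -9]
Stage 6 (SUM): sum[0..0]=-7, sum[0..1]=-13, sum[0..2]=-22, sum[0..3]=-31, sum[0..4]=-40, sum[0..5]=-49 -> [-7, -13, -22, -31, -40, -49]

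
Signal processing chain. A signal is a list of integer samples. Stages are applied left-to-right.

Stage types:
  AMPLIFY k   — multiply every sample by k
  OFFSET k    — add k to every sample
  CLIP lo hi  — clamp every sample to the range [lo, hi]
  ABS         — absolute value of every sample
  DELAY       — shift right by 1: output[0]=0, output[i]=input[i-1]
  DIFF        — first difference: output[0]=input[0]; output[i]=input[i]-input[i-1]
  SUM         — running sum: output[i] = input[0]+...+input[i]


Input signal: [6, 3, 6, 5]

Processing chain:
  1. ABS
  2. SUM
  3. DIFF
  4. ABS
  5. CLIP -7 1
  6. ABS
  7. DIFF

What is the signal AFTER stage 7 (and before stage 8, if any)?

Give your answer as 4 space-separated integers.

Answer: 1 0 0 0

Derivation:
Input: [6, 3, 6, 5]
Stage 1 (ABS): |6|=6, |3|=3, |6|=6, |5|=5 -> [6, 3, 6, 5]
Stage 2 (SUM): sum[0..0]=6, sum[0..1]=9, sum[0..2]=15, sum[0..3]=20 -> [6, 9, 15, 20]
Stage 3 (DIFF): s[0]=6, 9-6=3, 15-9=6, 20-15=5 -> [6, 3, 6, 5]
Stage 4 (ABS): |6|=6, |3|=3, |6|=6, |5|=5 -> [6, 3, 6, 5]
Stage 5 (CLIP -7 1): clip(6,-7,1)=1, clip(3,-7,1)=1, clip(6,-7,1)=1, clip(5,-7,1)=1 -> [1, 1, 1, 1]
Stage 6 (ABS): |1|=1, |1|=1, |1|=1, |1|=1 -> [1, 1, 1, 1]
Stage 7 (DIFF): s[0]=1, 1-1=0, 1-1=0, 1-1=0 -> [1, 0, 0, 0]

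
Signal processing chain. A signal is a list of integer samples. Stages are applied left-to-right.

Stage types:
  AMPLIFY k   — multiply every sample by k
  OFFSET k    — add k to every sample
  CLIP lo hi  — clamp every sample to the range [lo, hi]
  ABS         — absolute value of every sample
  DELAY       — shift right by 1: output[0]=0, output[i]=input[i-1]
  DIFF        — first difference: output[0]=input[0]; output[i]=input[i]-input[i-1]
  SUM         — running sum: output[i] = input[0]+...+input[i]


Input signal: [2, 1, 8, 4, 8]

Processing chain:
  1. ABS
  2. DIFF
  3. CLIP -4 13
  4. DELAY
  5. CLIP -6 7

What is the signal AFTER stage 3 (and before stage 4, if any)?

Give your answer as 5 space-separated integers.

Answer: 2 -1 7 -4 4

Derivation:
Input: [2, 1, 8, 4, 8]
Stage 1 (ABS): |2|=2, |1|=1, |8|=8, |4|=4, |8|=8 -> [2, 1, 8, 4, 8]
Stage 2 (DIFF): s[0]=2, 1-2=-1, 8-1=7, 4-8=-4, 8-4=4 -> [2, -1, 7, -4, 4]
Stage 3 (CLIP -4 13): clip(2,-4,13)=2, clip(-1,-4,13)=-1, clip(7,-4,13)=7, clip(-4,-4,13)=-4, clip(4,-4,13)=4 -> [2, -1, 7, -4, 4]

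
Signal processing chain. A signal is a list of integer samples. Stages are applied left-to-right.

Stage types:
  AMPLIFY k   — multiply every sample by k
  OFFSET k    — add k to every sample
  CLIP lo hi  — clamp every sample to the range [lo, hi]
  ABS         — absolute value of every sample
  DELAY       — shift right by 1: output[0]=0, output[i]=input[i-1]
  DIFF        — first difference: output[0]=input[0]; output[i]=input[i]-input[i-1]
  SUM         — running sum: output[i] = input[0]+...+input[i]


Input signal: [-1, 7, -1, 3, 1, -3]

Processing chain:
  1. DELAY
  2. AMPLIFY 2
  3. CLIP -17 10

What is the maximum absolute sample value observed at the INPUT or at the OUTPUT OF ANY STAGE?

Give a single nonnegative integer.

Answer: 14

Derivation:
Input: [-1, 7, -1, 3, 1, -3] (max |s|=7)
Stage 1 (DELAY): [0, -1, 7, -1, 3, 1] = [0, -1, 7, -1, 3, 1] -> [0, -1, 7, -1, 3, 1] (max |s|=7)
Stage 2 (AMPLIFY 2): 0*2=0, -1*2=-2, 7*2=14, -1*2=-2, 3*2=6, 1*2=2 -> [0, -2, 14, -2, 6, 2] (max |s|=14)
Stage 3 (CLIP -17 10): clip(0,-17,10)=0, clip(-2,-17,10)=-2, clip(14,-17,10)=10, clip(-2,-17,10)=-2, clip(6,-17,10)=6, clip(2,-17,10)=2 -> [0, -2, 10, -2, 6, 2] (max |s|=10)
Overall max amplitude: 14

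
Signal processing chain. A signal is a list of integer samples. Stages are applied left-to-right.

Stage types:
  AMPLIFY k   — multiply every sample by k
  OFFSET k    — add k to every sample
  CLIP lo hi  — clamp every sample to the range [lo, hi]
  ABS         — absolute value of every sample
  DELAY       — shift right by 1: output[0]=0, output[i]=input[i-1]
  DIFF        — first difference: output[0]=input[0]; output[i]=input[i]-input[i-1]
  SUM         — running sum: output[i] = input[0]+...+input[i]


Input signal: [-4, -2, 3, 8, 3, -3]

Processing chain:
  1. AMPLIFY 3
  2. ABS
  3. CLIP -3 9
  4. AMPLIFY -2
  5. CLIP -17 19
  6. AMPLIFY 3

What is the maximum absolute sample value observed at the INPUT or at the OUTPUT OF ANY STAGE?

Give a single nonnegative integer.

Answer: 51

Derivation:
Input: [-4, -2, 3, 8, 3, -3] (max |s|=8)
Stage 1 (AMPLIFY 3): -4*3=-12, -2*3=-6, 3*3=9, 8*3=24, 3*3=9, -3*3=-9 -> [-12, -6, 9, 24, 9, -9] (max |s|=24)
Stage 2 (ABS): |-12|=12, |-6|=6, |9|=9, |24|=24, |9|=9, |-9|=9 -> [12, 6, 9, 24, 9, 9] (max |s|=24)
Stage 3 (CLIP -3 9): clip(12,-3,9)=9, clip(6,-3,9)=6, clip(9,-3,9)=9, clip(24,-3,9)=9, clip(9,-3,9)=9, clip(9,-3,9)=9 -> [9, 6, 9, 9, 9, 9] (max |s|=9)
Stage 4 (AMPLIFY -2): 9*-2=-18, 6*-2=-12, 9*-2=-18, 9*-2=-18, 9*-2=-18, 9*-2=-18 -> [-18, -12, -18, -18, -18, -18] (max |s|=18)
Stage 5 (CLIP -17 19): clip(-18,-17,19)=-17, clip(-12,-17,19)=-12, clip(-18,-17,19)=-17, clip(-18,-17,19)=-17, clip(-18,-17,19)=-17, clip(-18,-17,19)=-17 -> [-17, -12, -17, -17, -17, -17] (max |s|=17)
Stage 6 (AMPLIFY 3): -17*3=-51, -12*3=-36, -17*3=-51, -17*3=-51, -17*3=-51, -17*3=-51 -> [-51, -36, -51, -51, -51, -51] (max |s|=51)
Overall max amplitude: 51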